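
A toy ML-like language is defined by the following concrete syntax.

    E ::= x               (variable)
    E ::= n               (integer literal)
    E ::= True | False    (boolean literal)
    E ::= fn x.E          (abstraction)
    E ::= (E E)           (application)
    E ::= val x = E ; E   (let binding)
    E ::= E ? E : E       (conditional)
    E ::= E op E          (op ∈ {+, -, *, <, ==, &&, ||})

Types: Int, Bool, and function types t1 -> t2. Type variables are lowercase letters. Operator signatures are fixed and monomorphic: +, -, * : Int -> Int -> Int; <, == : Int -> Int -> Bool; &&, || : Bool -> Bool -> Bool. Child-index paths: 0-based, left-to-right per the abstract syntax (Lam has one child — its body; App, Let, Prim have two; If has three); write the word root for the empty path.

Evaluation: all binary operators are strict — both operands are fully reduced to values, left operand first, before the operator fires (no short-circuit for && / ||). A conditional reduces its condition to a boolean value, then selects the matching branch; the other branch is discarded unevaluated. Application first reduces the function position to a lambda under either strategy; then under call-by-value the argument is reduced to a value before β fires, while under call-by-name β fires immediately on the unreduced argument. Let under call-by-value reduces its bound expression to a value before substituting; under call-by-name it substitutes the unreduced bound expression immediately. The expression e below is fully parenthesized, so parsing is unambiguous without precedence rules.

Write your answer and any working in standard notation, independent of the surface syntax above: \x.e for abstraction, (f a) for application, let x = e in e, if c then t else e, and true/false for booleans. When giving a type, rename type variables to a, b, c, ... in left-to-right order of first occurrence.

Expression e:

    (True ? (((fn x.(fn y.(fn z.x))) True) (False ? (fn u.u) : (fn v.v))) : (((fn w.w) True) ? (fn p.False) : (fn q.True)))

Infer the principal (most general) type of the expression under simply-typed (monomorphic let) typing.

Working:
  unify Bool ~ Bool
x : a
\z._ : c -> a
\y._ : b -> c -> a
\x._ : a -> b -> c -> a
  unify a -> b -> c -> a ~ Bool -> d
  unify a ~ Bool
  unify b -> c -> Bool ~ d
_ _ : b -> c -> Bool
  unify Bool ~ Bool
u : e
\u._ : e -> e
v : f
\v._ : f -> f
  unify e -> e ~ f -> f
  unify e ~ f
  unify f ~ f
  unify b -> c -> Bool ~ (f -> f) -> g
  unify b ~ f -> f
  unify c -> Bool ~ g
_ _ : c -> Bool
w : h
\w._ : h -> h
  unify h -> h ~ Bool -> i
  unify h ~ Bool
  unify Bool ~ i
_ _ : Bool
  unify Bool ~ Bool
\p._ : j -> Bool
\q._ : k -> Bool
  unify j -> Bool ~ k -> Bool
  unify j ~ k
  unify Bool ~ Bool
  unify c -> Bool ~ k -> Bool
  unify c ~ k
  unify Bool ~ Bool

Answer: a -> Bool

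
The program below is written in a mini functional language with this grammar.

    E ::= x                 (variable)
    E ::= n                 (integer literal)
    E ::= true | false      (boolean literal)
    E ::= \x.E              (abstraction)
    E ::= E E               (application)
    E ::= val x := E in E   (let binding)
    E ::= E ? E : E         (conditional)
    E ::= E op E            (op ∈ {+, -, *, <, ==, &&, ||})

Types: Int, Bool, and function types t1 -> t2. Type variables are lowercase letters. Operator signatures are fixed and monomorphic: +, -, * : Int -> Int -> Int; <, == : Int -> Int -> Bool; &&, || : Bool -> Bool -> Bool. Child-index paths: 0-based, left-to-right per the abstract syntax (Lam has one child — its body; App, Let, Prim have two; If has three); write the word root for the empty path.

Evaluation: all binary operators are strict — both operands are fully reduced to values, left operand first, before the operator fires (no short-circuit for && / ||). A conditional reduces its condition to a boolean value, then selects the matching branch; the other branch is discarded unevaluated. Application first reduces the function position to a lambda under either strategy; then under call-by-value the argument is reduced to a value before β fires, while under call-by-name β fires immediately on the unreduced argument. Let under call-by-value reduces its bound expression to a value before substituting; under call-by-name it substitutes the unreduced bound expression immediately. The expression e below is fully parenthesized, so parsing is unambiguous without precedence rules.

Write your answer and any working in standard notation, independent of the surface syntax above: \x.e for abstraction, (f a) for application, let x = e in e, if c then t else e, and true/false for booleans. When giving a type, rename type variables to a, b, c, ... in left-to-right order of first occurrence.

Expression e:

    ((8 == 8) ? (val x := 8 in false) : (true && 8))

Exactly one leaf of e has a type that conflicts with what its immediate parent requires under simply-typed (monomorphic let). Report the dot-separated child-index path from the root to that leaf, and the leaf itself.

Trace:
  unify Int ~ Int
  unify Int ~ Int
  unify Bool ~ Bool
let x : Int
  unify Bool ~ Bool
  unify Int ~ Bool
  FAIL: mismatch Int ~ Bool

Answer: 2.1 : 8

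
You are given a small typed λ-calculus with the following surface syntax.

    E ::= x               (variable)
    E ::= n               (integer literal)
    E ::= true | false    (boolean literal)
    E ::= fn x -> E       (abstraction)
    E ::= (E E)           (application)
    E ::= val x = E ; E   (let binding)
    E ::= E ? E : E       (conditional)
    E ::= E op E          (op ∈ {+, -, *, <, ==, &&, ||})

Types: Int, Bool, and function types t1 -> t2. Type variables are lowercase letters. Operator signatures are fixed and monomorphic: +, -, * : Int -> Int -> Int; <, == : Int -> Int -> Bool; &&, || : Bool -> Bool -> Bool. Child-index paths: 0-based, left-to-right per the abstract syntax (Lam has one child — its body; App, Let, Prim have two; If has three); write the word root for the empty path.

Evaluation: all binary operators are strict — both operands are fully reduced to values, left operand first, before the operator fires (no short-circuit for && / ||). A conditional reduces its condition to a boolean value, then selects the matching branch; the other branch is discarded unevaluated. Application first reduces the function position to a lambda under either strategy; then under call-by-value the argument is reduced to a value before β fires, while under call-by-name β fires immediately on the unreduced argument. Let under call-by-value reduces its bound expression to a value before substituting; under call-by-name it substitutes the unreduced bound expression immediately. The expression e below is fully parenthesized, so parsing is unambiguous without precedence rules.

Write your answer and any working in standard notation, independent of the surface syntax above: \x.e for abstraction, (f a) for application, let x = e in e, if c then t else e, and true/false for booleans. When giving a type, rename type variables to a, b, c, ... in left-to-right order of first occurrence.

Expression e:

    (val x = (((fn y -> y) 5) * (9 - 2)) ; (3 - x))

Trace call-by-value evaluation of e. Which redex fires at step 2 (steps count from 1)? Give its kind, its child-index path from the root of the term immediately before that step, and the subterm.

Answer: delta at 0.1 : (9 - 2)

Trace:
step 0: (let x = (((\y.y) 5) * (9 - 2)) in (3 - x))
step 1: [beta@0.0] (let x = (5 * (9 - 2)) in (3 - x))
step 2: [delta@0.1] (let x = (5 * 7) in (3 - x))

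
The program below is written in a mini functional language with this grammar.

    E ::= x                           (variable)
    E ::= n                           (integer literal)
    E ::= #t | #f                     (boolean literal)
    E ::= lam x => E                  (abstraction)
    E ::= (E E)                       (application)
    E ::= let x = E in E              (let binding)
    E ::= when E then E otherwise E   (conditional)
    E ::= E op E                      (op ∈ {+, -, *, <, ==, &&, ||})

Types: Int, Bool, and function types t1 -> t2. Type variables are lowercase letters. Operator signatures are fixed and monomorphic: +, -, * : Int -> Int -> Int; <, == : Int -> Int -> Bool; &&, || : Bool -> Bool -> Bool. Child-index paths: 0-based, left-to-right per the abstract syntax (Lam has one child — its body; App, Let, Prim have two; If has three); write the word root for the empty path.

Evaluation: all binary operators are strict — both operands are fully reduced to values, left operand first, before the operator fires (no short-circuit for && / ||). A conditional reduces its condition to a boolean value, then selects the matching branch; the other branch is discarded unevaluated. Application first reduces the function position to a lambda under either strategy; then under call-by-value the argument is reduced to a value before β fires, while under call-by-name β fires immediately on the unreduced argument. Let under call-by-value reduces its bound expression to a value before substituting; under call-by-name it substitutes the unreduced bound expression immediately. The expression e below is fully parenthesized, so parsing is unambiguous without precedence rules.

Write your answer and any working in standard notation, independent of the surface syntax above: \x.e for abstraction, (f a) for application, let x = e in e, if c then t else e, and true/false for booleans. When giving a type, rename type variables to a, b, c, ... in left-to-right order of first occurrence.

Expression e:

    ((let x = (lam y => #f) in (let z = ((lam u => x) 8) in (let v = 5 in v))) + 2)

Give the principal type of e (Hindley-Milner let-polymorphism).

Working:
\y._ : a -> Bool
let x : forall. a -> Bool
x : c -> Bool
\u._ : b -> c -> Bool
  unify b -> c -> Bool ~ Int -> d
  unify b ~ Int
  unify c -> Bool ~ d
_ _ : c -> Bool
let z : forall. c -> Bool
let v : Int
v : Int
  unify Int ~ Int
  unify Int ~ Int

Answer: Int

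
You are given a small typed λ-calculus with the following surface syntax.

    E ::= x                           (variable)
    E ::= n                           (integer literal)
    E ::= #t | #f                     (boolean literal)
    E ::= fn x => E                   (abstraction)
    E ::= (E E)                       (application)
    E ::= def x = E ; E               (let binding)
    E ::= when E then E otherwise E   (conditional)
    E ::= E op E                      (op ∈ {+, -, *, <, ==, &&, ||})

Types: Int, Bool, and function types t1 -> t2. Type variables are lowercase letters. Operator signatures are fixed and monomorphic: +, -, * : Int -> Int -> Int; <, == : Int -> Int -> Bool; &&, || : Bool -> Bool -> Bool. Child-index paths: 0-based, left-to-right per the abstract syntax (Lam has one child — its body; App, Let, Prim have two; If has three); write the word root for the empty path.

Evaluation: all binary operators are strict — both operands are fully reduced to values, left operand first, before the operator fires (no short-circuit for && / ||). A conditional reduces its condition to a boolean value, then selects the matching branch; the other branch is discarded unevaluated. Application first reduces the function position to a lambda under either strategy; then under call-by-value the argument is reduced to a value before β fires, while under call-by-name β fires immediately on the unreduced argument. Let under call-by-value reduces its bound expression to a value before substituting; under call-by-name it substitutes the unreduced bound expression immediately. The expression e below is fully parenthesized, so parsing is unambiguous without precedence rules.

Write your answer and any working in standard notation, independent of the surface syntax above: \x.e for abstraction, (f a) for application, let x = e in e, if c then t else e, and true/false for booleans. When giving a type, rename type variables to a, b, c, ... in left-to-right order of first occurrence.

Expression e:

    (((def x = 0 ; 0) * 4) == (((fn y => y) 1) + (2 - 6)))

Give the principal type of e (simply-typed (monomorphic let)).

Trace:
let x : Int
  unify Int ~ Int
  unify Int ~ Int
  unify Int ~ Int
y : a
\y._ : a -> a
  unify a -> a ~ Int -> b
  unify a ~ Int
  unify Int ~ b
_ _ : Int
  unify Int ~ Int
  unify Int ~ Int
  unify Int ~ Int
  unify Int ~ Int
  unify Int ~ Int

Answer: Bool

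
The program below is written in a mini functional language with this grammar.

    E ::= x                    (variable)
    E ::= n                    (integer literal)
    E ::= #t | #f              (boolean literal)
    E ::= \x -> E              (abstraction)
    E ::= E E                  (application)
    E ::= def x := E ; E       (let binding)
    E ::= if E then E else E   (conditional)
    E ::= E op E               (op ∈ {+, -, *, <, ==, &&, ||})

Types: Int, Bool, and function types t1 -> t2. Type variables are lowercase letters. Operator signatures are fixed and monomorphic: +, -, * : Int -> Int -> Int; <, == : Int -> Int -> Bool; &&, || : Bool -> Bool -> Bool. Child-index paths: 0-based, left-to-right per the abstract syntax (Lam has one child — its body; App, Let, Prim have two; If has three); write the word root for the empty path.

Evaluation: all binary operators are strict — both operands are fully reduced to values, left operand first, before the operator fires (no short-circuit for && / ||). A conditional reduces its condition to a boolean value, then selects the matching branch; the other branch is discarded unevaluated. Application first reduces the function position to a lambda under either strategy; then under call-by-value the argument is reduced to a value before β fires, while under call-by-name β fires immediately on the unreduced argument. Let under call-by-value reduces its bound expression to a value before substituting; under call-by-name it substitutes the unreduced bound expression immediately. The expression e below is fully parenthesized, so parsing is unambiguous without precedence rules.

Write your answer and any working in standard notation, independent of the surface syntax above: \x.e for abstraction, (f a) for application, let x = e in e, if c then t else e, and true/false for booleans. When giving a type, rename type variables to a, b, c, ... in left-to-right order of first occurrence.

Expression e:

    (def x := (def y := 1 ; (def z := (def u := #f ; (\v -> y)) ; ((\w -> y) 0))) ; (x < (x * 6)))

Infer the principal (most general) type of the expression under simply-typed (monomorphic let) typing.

Answer: Bool

Working:
let y : Int
let u : Bool
y : Int
\v._ : a -> Int
let z : a -> Int
y : Int
\w._ : b -> Int
  unify b -> Int ~ Int -> c
  unify b ~ Int
  unify Int ~ c
_ _ : Int
let x : Int
x : Int
  unify Int ~ Int
x : Int
  unify Int ~ Int
  unify Int ~ Int
  unify Int ~ Int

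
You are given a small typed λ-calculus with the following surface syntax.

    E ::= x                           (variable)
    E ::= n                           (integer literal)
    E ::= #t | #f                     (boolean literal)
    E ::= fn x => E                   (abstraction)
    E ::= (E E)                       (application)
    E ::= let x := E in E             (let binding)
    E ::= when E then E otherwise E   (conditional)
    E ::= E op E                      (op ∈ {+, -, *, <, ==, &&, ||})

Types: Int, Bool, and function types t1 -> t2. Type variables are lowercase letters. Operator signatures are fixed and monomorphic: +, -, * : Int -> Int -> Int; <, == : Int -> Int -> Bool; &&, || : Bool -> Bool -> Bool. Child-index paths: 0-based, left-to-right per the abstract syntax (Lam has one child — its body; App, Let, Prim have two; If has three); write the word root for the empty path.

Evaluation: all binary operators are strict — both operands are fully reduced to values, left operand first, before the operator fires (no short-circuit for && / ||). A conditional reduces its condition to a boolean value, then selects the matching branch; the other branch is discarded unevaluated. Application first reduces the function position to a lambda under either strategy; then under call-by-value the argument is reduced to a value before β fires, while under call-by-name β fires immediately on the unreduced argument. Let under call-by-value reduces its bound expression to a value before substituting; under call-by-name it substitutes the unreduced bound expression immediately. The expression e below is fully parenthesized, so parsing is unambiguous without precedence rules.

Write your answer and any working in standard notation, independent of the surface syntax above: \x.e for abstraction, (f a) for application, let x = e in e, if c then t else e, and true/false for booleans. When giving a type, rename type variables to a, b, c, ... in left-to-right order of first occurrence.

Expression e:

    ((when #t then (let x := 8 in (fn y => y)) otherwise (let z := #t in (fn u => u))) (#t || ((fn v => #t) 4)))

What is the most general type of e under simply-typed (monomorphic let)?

Trace:
  unify Bool ~ Bool
let x : Int
y : a
\y._ : a -> a
let z : Bool
u : b
\u._ : b -> b
  unify a -> a ~ b -> b
  unify a ~ b
  unify b ~ b
  unify Bool ~ Bool
\v._ : c -> Bool
  unify c -> Bool ~ Int -> d
  unify c ~ Int
  unify Bool ~ d
_ _ : Bool
  unify Bool ~ Bool
  unify b -> b ~ Bool -> e
  unify b ~ Bool
  unify Bool ~ e
_ _ : Bool

Answer: Bool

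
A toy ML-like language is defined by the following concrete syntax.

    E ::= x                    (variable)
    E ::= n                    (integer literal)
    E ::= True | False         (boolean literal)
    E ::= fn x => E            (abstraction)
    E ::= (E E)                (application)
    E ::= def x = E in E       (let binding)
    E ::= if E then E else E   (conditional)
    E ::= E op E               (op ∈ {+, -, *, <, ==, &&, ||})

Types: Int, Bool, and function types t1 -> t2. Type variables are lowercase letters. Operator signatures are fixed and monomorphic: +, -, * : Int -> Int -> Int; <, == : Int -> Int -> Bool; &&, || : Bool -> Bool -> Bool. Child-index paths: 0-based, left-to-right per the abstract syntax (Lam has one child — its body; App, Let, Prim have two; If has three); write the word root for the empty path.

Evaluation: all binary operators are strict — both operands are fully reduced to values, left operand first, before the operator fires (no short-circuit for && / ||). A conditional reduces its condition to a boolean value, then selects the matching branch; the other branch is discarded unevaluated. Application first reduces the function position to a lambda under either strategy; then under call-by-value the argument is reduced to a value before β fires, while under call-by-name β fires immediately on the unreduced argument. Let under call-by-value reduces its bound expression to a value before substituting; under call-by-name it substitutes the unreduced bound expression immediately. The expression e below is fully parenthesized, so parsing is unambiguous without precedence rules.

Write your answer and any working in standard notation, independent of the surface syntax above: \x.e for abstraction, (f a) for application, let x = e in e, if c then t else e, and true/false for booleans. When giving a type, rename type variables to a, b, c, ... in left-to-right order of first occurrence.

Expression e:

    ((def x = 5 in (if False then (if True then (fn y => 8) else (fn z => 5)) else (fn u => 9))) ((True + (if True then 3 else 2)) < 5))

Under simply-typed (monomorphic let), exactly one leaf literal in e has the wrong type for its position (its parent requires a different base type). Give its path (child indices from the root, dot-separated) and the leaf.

Working:
let x : Int
  unify Bool ~ Bool
  unify Bool ~ Bool
\y._ : a -> Int
\z._ : b -> Int
  unify a -> Int ~ b -> Int
  unify a ~ b
  unify Int ~ Int
\u._ : c -> Int
  unify b -> Int ~ c -> Int
  unify b ~ c
  unify Int ~ Int
  unify Bool ~ Int
  FAIL: mismatch Bool ~ Int

Answer: 1.0.0 : true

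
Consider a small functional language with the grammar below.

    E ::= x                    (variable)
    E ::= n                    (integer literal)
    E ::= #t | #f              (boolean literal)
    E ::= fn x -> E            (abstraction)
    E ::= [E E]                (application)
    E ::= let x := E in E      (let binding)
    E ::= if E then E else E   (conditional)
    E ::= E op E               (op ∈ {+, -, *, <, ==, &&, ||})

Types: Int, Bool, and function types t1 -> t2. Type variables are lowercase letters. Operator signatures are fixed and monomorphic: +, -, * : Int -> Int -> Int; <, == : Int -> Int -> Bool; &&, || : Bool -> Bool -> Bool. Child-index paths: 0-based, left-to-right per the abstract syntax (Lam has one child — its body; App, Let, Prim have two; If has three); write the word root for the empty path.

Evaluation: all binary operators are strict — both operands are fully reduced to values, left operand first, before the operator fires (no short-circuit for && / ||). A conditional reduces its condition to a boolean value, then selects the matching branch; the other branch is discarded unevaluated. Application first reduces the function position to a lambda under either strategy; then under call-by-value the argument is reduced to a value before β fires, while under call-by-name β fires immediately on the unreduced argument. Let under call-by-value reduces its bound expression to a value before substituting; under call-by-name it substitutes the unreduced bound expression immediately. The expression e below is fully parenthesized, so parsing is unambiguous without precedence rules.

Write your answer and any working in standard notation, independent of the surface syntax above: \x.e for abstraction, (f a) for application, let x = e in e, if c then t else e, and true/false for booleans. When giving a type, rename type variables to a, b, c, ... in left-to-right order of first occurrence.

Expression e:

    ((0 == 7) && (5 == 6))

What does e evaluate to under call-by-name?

Answer: false

Working:
step 0: ((0 == 7) && (5 == 6))
step 1: [delta@0] (false && (5 == 6))
step 2: [delta@1] (false && false)
step 3: [delta@root] false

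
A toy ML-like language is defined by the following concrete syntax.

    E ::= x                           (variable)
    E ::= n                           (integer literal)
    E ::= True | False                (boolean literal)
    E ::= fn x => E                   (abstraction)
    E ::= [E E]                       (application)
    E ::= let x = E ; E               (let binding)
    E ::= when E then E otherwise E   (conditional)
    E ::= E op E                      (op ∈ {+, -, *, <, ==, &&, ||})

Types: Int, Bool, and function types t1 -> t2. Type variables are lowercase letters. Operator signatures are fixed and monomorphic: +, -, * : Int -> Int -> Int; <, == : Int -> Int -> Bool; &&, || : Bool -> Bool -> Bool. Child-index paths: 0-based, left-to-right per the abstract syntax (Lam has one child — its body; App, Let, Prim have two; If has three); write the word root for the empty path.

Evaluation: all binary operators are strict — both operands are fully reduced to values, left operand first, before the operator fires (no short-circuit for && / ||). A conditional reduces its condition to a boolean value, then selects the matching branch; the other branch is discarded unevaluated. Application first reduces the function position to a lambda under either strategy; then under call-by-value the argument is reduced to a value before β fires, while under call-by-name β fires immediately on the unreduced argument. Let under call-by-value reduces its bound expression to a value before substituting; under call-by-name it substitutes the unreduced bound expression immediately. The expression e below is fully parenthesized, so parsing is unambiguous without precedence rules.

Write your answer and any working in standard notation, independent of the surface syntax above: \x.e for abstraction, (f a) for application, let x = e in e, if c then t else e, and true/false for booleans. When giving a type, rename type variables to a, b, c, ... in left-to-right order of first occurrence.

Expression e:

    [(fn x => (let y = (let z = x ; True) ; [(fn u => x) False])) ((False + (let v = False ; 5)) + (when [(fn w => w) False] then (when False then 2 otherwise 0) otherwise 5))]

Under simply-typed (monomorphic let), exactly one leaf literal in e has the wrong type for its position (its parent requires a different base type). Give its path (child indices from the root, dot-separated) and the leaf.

Answer: 1.0.0 : false

Trace:
x : a
let z : a
let y : Bool
x : a
\u._ : b -> a
  unify b -> a ~ Bool -> c
  unify b ~ Bool
  unify a ~ c
_ _ : c
\x._ : c -> c
  unify Bool ~ Int
  FAIL: mismatch Bool ~ Int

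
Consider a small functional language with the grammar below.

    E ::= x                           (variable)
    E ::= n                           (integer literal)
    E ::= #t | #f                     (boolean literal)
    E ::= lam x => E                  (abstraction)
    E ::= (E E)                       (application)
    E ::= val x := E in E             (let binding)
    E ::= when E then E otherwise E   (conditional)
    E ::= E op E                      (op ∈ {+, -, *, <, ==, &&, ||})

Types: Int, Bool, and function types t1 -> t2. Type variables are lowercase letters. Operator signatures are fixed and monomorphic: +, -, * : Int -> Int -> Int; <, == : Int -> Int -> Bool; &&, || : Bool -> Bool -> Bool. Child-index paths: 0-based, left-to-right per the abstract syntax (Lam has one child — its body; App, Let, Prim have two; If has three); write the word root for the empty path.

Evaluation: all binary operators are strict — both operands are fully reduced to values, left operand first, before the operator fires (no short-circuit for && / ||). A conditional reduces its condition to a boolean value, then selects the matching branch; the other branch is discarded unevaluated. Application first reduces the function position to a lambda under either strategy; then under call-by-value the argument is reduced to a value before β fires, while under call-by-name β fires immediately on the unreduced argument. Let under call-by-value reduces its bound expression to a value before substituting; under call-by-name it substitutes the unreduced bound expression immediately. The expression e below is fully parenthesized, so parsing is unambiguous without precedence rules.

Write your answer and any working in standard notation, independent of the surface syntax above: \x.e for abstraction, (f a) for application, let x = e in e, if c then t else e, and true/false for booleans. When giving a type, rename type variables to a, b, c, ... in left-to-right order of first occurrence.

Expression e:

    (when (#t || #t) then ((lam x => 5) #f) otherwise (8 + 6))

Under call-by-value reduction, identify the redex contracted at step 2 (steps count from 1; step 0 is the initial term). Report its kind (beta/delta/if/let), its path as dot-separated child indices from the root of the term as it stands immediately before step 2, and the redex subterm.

Answer: if at root : (if true then ((\x.5) false) else (8 + 6))

Derivation:
step 0: (if (true || true) then ((\x.5) false) else (8 + 6))
step 1: [delta@0] (if true then ((\x.5) false) else (8 + 6))
step 2: [if@root] ((\x.5) false)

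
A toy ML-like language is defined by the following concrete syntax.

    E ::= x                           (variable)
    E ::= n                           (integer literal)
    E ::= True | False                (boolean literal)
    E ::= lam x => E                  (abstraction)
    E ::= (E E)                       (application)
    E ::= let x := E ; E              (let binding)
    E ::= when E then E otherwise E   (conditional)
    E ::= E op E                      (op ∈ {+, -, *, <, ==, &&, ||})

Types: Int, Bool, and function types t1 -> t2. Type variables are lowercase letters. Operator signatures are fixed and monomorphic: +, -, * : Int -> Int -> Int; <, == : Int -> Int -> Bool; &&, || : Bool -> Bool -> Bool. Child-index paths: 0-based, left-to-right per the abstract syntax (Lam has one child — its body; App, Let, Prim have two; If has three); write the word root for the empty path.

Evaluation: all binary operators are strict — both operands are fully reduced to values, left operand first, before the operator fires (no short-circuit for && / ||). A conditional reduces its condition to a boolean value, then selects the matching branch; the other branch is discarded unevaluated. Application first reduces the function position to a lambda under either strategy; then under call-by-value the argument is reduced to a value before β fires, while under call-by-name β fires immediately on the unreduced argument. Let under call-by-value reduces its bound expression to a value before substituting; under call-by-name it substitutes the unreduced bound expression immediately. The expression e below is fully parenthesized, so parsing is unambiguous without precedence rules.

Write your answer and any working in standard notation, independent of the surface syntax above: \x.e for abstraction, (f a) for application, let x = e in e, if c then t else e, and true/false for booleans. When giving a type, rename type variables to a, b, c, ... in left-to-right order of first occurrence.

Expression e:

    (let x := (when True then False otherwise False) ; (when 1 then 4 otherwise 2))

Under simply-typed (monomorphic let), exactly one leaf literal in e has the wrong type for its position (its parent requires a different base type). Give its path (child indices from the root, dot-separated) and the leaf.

Answer: 1.0 : 1

Derivation:
  unify Bool ~ Bool
  unify Bool ~ Bool
let x : Bool
  unify Int ~ Bool
  FAIL: mismatch Int ~ Bool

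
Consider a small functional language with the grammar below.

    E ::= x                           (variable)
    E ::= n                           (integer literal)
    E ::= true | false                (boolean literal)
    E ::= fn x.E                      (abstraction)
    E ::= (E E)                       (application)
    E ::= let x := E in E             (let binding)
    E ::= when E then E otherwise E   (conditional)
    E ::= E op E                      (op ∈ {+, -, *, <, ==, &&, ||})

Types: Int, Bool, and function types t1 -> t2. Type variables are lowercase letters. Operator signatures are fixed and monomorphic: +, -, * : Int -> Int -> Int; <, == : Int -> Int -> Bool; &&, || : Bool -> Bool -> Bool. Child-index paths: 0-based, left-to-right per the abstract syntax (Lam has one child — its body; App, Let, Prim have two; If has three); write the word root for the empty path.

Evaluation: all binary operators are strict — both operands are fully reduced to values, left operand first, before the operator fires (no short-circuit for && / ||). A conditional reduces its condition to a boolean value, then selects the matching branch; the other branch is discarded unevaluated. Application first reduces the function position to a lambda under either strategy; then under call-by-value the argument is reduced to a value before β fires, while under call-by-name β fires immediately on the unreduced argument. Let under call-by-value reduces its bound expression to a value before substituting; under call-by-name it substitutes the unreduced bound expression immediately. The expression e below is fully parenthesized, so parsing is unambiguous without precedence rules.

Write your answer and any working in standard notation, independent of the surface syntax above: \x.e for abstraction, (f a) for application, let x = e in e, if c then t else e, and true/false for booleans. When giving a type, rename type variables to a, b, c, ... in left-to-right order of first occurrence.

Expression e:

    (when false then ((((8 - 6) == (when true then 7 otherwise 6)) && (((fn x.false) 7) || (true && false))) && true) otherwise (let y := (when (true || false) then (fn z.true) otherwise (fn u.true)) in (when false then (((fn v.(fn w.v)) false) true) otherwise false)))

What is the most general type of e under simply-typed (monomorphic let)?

Answer: Bool

Derivation:
  unify Bool ~ Bool
  unify Int ~ Int
  unify Int ~ Int
  unify Int ~ Int
  unify Bool ~ Bool
  unify Int ~ Int
  unify Int ~ Int
  unify Bool ~ Bool
\x._ : a -> Bool
  unify a -> Bool ~ Int -> b
  unify a ~ Int
  unify Bool ~ b
_ _ : Bool
  unify Bool ~ Bool
  unify Bool ~ Bool
  unify Bool ~ Bool
  unify Bool ~ Bool
  unify Bool ~ Bool
  unify Bool ~ Bool
  unify Bool ~ Bool
  unify Bool ~ Bool
  unify Bool ~ Bool
  unify Bool ~ Bool
\z._ : c -> Bool
\u._ : d -> Bool
  unify c -> Bool ~ d -> Bool
  unify c ~ d
  unify Bool ~ Bool
let y : d -> Bool
  unify Bool ~ Bool
v : e
\w._ : f -> e
\v._ : e -> f -> e
  unify e -> f -> e ~ Bool -> g
  unify e ~ Bool
  unify f -> Bool ~ g
_ _ : f -> Bool
  unify f -> Bool ~ Bool -> h
  unify f ~ Bool
  unify Bool ~ h
_ _ : Bool
  unify Bool ~ Bool
  unify Bool ~ Bool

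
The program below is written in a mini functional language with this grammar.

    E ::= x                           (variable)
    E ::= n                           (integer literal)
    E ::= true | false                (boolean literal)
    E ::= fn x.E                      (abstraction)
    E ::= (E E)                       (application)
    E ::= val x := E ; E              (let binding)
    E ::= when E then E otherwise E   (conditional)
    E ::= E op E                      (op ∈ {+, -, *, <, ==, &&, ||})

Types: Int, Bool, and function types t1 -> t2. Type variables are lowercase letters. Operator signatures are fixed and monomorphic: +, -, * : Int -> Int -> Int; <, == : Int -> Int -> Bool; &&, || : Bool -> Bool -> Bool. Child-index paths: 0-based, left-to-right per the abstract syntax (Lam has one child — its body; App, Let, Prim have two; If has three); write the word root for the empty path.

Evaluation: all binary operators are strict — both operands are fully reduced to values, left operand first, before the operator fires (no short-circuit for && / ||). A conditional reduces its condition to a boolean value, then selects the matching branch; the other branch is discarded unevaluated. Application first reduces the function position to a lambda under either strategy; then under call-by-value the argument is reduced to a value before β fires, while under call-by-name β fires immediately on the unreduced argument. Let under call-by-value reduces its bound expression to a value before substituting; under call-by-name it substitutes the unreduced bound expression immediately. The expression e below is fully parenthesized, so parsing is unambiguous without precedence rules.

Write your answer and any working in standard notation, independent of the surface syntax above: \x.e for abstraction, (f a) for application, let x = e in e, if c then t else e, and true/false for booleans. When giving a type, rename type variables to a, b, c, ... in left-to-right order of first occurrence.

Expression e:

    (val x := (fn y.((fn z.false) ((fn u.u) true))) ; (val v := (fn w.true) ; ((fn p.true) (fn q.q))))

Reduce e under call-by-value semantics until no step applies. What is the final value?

Answer: true

Working:
step 0: (let x = (\y.((\z.false) ((\u.u) true))) in (let v = (\w.true) in ((\p.true) (\q.q))))
step 1: [let@root] (let v = (\w.true) in ((\p.true) (\q.q)))
step 2: [let@root] ((\p.true) (\q.q))
step 3: [beta@root] true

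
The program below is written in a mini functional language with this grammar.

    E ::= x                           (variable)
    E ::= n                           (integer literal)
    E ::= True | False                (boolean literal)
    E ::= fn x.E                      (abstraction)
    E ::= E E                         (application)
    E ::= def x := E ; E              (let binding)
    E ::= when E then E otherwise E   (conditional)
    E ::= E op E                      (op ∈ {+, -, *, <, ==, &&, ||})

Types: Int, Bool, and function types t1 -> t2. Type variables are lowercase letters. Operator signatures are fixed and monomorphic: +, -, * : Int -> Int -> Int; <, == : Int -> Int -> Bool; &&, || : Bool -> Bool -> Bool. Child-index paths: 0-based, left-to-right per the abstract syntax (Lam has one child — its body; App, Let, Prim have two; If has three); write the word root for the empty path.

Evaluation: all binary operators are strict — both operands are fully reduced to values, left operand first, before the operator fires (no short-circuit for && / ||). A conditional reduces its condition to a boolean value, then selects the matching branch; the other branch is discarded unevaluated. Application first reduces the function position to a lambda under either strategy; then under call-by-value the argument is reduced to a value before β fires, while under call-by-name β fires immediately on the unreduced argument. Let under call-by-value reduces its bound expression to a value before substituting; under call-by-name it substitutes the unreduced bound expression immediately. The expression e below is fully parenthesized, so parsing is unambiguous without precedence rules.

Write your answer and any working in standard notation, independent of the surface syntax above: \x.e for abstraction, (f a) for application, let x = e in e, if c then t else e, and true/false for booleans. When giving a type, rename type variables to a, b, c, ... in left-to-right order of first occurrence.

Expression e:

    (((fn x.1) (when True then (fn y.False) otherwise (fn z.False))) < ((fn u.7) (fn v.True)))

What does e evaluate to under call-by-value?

Derivation:
step 0: (((\x.1) (if true then (\y.false) else (\z.false))) < ((\u.7) (\v.true)))
step 1: [if@0.1] (((\x.1) (\y.false)) < ((\u.7) (\v.true)))
step 2: [beta@0] (1 < ((\u.7) (\v.true)))
step 3: [beta@1] (1 < 7)
step 4: [delta@root] true

Answer: true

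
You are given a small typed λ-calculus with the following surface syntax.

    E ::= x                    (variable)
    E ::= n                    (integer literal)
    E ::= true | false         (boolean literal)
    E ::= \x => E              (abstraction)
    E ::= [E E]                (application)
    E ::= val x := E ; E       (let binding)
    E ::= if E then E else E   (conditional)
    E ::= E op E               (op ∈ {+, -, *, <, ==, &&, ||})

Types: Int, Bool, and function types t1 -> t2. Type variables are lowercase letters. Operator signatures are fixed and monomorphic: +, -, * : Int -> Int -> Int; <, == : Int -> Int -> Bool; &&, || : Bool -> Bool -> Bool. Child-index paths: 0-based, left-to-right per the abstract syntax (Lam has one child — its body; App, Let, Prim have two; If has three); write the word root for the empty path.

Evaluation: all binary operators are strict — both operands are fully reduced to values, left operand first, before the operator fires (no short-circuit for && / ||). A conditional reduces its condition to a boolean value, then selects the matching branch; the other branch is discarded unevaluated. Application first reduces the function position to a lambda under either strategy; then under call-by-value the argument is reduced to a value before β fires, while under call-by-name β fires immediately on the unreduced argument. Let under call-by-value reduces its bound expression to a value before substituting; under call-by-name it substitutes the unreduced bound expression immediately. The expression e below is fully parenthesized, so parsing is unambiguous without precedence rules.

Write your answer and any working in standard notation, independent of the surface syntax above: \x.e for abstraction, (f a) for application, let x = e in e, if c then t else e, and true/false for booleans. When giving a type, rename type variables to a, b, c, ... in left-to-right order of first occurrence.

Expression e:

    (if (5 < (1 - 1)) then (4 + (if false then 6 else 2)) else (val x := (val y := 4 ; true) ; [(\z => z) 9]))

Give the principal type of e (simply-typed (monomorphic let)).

Working:
  unify Int ~ Int
  unify Int ~ Int
  unify Int ~ Int
  unify Int ~ Int
  unify Bool ~ Bool
  unify Int ~ Int
  unify Bool ~ Bool
  unify Int ~ Int
  unify Int ~ Int
let y : Int
let x : Bool
z : a
\z._ : a -> a
  unify a -> a ~ Int -> b
  unify a ~ Int
  unify Int ~ b
_ _ : Int
  unify Int ~ Int

Answer: Int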